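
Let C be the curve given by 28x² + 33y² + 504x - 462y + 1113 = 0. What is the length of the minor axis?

Group: 28(x² + 18x) + 33(y² - 14y) = -1113
Completing the square gives 28(x + 9)² + 33(y - 7)² = -1113 + 2268 + 1617 = 2772.
Dividing both sides by 2772: (x + 9)²/99 + (y - 7)²/84 = 1
Ellipse, center (-9, 7), major axis horizontal; a² = 99, b² = 84.
b² = 84 so b = 2√21; the minor axis has length 2b = 4√21.

4√21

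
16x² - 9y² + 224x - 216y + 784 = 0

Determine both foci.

Group the x- and y-terms: 16(x² + 14x) -9(y² + 24y) = -784
Complete the square in x and y: 16(x + 7)² -9(y + 12)² = -784 + 784 - 1296 = -1296
Dividing both sides by -1296: (y + 12)²/144 - (x + 7)²/81 = 1
Hyperbola, center (-7, -12), transverse axis vertical; a² = 144, b² = 81.
c² = a² + b² = 144 + 81 = 225, so c = 15.
Foci lie on the vertical axis through the center: (h, k ± c).

(-7, -27) and (-7, 3)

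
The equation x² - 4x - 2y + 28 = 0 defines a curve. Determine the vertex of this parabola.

Only x is squared. Complete the square in x: (x - 2)² = 2(y - 12).
Vertex (2, 12); 4p = 2 so p = 1/2. Opens up.

(2, 12)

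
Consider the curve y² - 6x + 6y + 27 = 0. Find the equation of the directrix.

x = 3/2

Only y is squared. Complete the square in y: (y + 3)² = 6(x - 3).
Vertex (3, -3); 4p = 6 so p = 3/2. Opens right.
Directrix is the vertical line x = h − p = 3 − (3/2) = 3/2.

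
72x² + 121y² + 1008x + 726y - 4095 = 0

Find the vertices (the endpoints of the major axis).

(-18, -3) and (4, -3)

Collect terms: 72(x² + 14x) + 121(y² + 6y) = 4095
72(x + 7)² + 121(y + 3)² = 4095 + 3528 + 1089 = 8712
Dividing both sides by 8712: (x + 7)²/121 + (y + 3)²/72 = 1
Ellipse, center (-7, -3), major axis horizontal; a² = 121, b² = 72.
a = 11. Vertices at (h ± a, k).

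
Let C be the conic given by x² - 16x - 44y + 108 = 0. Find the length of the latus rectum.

44

Only x is squared. Complete the square in x: (x - 8)² = 44(y - 1).
Vertex (8, 1); 4p = 44 so p = 11. Opens up.
Latus rectum length = |4p| = 44.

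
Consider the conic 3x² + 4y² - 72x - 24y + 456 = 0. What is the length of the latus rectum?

3

Collect terms: 3(x² - 24x) + 4(y² - 6y) = -456
Completing the square gives 3(x - 12)² + 4(y - 3)² = -456 + 432 + 36 = 12.
Divide by 12: (x - 12)²/4 + (y - 3)²/3 = 1
Ellipse, center (12, 3), major axis horizontal; a² = 4, b² = 3.
Latus rectum length = 2b²/a = 2·3/2 = 3.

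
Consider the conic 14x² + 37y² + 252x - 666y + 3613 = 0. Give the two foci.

(-9 - √23, 9) and (-9 + √23, 9)

14(x² + 18x) + 37(y² - 18y) = -3613
Complete the square in x and y: 14(x + 9)² + 37(y - 9)² = -3613 + 1134 + 2997 = 518
Divide through by 518 to get (x + 9)²/37 + (y - 9)²/14 = 1.
Ellipse, center (-9, 9), major axis horizontal; a² = 37, b² = 14.
c² = a² - b² = 37 - 14 = 23, so c = √23.
Foci lie on the horizontal axis through the center: (h ± c, k).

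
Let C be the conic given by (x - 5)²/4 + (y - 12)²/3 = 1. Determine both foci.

Center (5, 12). The larger denominator 4 sits under the x-term, so the major axis is horizontal; a² = 4, b² = 3.
c² = a² - b² = 4 - 3 = 1, so c = 1.
Foci lie on the horizontal axis through the center: (h ± c, k).

(4, 12) and (6, 12)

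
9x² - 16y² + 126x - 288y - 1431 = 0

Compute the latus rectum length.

Collect terms: 9(x² + 14x) -16(y² + 18y) = 1431
Completing the square gives 9(x + 7)² -16(y + 9)² = 1431 + 441 - 1296 = 576.
Divide by 576: (x + 7)²/64 - (y + 9)²/36 = 1
Hyperbola, center (-7, -9), transverse axis horizontal; a² = 64, b² = 36.
Latus rectum length = 2b²/a = 2·36/8 = 9.

9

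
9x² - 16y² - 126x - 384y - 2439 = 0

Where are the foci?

Group: 9(x² - 14x) -16(y² + 24y) = 2439
Complete the square in x and y: 9(x - 7)² -16(y + 12)² = 2439 + 441 - 2304 = 576
Divide by 576: (x - 7)²/64 - (y + 12)²/36 = 1
Hyperbola, center (7, -12), transverse axis horizontal; a² = 64, b² = 36.
c² = a² + b² = 64 + 36 = 100, so c = 10.
Foci lie on the horizontal axis through the center: (h ± c, k).

(-3, -12) and (17, -12)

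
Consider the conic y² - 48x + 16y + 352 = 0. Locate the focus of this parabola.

Only y is squared. Complete the square in y: (y + 8)² = 48(x - 6).
Vertex (6, -8); 4p = 48 so p = 12. Opens right.
Focus is p units from the vertex along the axis: (h + p, k).

(18, -8)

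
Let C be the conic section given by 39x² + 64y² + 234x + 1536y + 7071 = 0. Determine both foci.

Rearranging, 39(x² + 6x) + 64(y² + 24y) = -7071.
Complete the square: 39(x + 3)² + 64(y + 12)² = -7071 + 351 + 9216 = 2496
Dividing both sides by 2496: (x + 3)²/64 + (y + 12)²/39 = 1
Ellipse, center (-3, -12), major axis horizontal; a² = 64, b² = 39.
c² = a² - b² = 64 - 39 = 25, so c = 5.
Foci lie on the horizontal axis through the center: (h ± c, k).

(-8, -12) and (2, -12)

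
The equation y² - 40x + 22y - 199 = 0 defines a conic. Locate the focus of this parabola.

(2, -11)

Only y is squared. Complete the square in y: (y + 11)² = 40(x + 8).
Vertex (-8, -11); 4p = 40 so p = 10. Opens right.
Focus is p units from the vertex along the axis: (h + p, k).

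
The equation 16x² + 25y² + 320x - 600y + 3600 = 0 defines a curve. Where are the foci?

(-16, 12) and (-4, 12)

Group: 16(x² + 20x) + 25(y² - 24y) = -3600
16(x + 10)² + 25(y - 12)² = -3600 + 1600 + 3600 = 1600
Dividing both sides by 1600: (x + 10)²/100 + (y - 12)²/64 = 1
Ellipse, center (-10, 12), major axis horizontal; a² = 100, b² = 64.
c² = a² - b² = 100 - 64 = 36, so c = 6.
Foci lie on the horizontal axis through the center: (h ± c, k).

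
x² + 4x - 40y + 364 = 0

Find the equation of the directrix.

Only x is squared. Complete the square in x: (x + 2)² = 40(y - 9).
Vertex (-2, 9); 4p = 40 so p = 10. Opens up.
Directrix is the horizontal line y = k − p = 9 − (10) = -1.

y = -1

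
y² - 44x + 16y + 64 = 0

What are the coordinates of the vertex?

Only y is squared. Complete the square in y: (y + 8)² = 44x.
Vertex (0, -8); 4p = 44 so p = 11. Opens right.

(0, -8)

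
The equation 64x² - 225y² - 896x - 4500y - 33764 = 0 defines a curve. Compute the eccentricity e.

64(x² - 14x) -225(y² + 20y) = 33764
Completing the square gives 64(x - 7)² -225(y + 10)² = 33764 + 3136 - 22500 = 14400.
Divide by 14400: (x - 7)²/225 - (y + 10)²/64 = 1
Hyperbola, center (7, -10), transverse axis horizontal; a² = 225, b² = 64.
c² = a² + b² = 289, so c = 17.
e = c/a = 17/15.

e = 17/15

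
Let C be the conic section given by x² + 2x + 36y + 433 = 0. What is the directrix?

y = -3

Only x is squared. Complete the square in x: (x + 1)² = -36(y + 12).
Vertex (-1, -12); 4p = -36 so p = -9. Opens down.
Directrix is the horizontal line y = k − p = -12 − (-9) = -3.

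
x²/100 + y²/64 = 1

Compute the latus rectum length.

Center (0, 0). The larger denominator 100 sits under the x-term, so the major axis is horizontal; a² = 100, b² = 64.
Latus rectum length = 2b²/a = 2·64/10 = 64/5.

64/5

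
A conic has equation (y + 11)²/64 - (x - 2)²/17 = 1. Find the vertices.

(2, -19) and (2, -3)

Center (2, -11). The positive term is the y-term, so the transverse axis is vertical; a² = 64, b² = 17.
a = 8. Vertices at (h, k ± a).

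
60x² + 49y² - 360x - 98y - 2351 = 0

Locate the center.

(3, 1)

Group the x- and y-terms: 60(x² - 6x) + 49(y² - 2y) = 2351
Complete the square: 60(x - 3)² + 49(y - 1)² = 2351 + 540 + 49 = 2940
Divide by 2940: (x - 3)²/49 + (y - 1)²/60 = 1
Ellipse with center (3, 1).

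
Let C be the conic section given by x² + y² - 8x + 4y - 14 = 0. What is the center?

(4, -2)

Group the x- and y-terms: (x² - 8x) + (y² + 4y) = 14
Complete the square: (x - 4)² + (y + 2)² = 14 + 16 + 4 = 34
So (x - 4)² + (y + 2)² = 34.
Circle centered at (4, -2) with r² = 34.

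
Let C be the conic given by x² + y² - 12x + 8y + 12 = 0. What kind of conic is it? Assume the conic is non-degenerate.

circle

No xy term. Coefficients of x² and y² are A = 1, C = 1.
A = C (same sign) ⇒ circle.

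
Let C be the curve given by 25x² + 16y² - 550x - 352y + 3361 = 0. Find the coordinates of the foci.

25(x² - 22x) + 16(y² - 22y) = -3361
Complete the square: 25(x - 11)² + 16(y - 11)² = -3361 + 3025 + 1936 = 1600
Divide by 1600: (x - 11)²/64 + (y - 11)²/100 = 1
Ellipse, center (11, 11), major axis vertical; a² = 100, b² = 64.
c² = a² - b² = 100 - 64 = 36, so c = 6.
Foci lie on the vertical axis through the center: (h, k ± c).

(11, 5) and (11, 17)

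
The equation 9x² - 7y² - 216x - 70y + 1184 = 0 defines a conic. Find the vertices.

Rearranging, 9(x² - 24x) -7(y² + 10y) = -1184.
Complete the square in x and y: 9(x - 12)² -7(y + 5)² = -1184 + 1296 - 175 = -63
Divide through by -63 to get (y + 5)²/9 - (x - 12)²/7 = 1.
Hyperbola, center (12, -5), transverse axis vertical; a² = 9, b² = 7.
a = 3. Vertices at (h, k ± a).

(12, -8) and (12, -2)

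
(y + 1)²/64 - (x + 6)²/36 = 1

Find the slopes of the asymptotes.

4/3 and -4/3

Center (-6, -1). The positive term is the y-term, so the transverse axis is vertical; a² = 64, b² = 36.
For a vertical hyperbola the asymptotes have slope ±a/b.
Here that is ±8/6 = ±4/3.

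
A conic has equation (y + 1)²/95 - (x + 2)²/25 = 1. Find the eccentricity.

Center (-2, -1). The positive term is the y-term, so the transverse axis is vertical; a² = 95, b² = 25.
c² = a² + b² = 120, so c = 2√30.
e = c/a = 2√30/√95 = 2√114/19.

e = 2√114/19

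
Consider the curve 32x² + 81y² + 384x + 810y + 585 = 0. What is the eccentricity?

e = 7/9

Collect terms: 32(x² + 12x) + 81(y² + 10y) = -585
Completing the square gives 32(x + 6)² + 81(y + 5)² = -585 + 1152 + 2025 = 2592.
Dividing both sides by 2592: (x + 6)²/81 + (y + 5)²/32 = 1
Ellipse, center (-6, -5), major axis horizontal; a² = 81, b² = 32.
c² = a² - b² = 49, so c = 7.
e = c/a = 7/9.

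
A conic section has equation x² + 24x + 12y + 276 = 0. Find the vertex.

(-12, -11)

Only x is squared. Complete the square in x: (x + 12)² = -12(y + 11).
Vertex (-12, -11); 4p = -12 so p = -3. Opens down.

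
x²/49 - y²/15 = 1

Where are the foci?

(-8, 0) and (8, 0)

Center (0, 0). The positive term is the x-term, so the transverse axis is horizontal; a² = 49, b² = 15.
c² = a² + b² = 49 + 15 = 64, so c = 8.
Foci lie on the horizontal axis through the center: (h ± c, k).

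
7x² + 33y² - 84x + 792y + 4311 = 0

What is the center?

Group the x- and y-terms: 7(x² - 12x) + 33(y² + 24y) = -4311
Completing the square gives 7(x - 6)² + 33(y + 12)² = -4311 + 252 + 4752 = 693.
Divide through by 693 to get (x - 6)²/99 + (y + 12)²/21 = 1.
Ellipse with center (6, -12).

(6, -12)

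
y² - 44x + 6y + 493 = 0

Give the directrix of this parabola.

Only y is squared. Complete the square in y: (y + 3)² = 44(x - 11).
Vertex (11, -3); 4p = 44 so p = 11. Opens right.
Directrix is the vertical line x = h − p = 11 − (11) = 0.

x = 0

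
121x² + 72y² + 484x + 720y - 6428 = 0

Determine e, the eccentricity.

e = 7/11

Group: 121(x² + 4x) + 72(y² + 10y) = 6428
Complete the square in x and y: 121(x + 2)² + 72(y + 5)² = 6428 + 484 + 1800 = 8712
Divide through by 8712 to get (x + 2)²/72 + (y + 5)²/121 = 1.
Ellipse, center (-2, -5), major axis vertical; a² = 121, b² = 72.
c² = a² - b² = 49, so c = 7.
e = c/a = 7/11.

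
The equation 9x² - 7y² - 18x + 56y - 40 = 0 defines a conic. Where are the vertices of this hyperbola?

Group: 9(x² - 2x) -7(y² - 8y) = 40
Complete the square: 9(x - 1)² -7(y - 4)² = 40 + 9 - 112 = -63
Divide by -63: (y - 4)²/9 - (x - 1)²/7 = 1
Hyperbola, center (1, 4), transverse axis vertical; a² = 9, b² = 7.
a = 3. Vertices at (h, k ± a).

(1, 1) and (1, 7)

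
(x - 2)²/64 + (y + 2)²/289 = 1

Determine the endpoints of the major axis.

(2, -19) and (2, 15)

Center (2, -2). The larger denominator 289 sits under the y-term, so the major axis is vertical; a² = 289, b² = 64.
a = 17. Vertices at (h, k ± a).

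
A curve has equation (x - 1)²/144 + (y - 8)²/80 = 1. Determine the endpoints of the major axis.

Center (1, 8). The larger denominator 144 sits under the x-term, so the major axis is horizontal; a² = 144, b² = 80.
a = 12. Vertices at (h ± a, k).

(-11, 8) and (13, 8)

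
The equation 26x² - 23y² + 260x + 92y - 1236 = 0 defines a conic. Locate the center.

(-5, 2)

Collect terms: 26(x² + 10x) -23(y² - 4y) = 1236
Complete the square: 26(x + 5)² -23(y - 2)² = 1236 + 650 - 92 = 1794
Divide through by 1794 to get (x + 5)²/69 - (y - 2)²/78 = 1.
Hyperbola with center (-5, 2).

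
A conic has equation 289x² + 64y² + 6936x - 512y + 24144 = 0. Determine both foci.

Collect terms: 289(x² + 24x) + 64(y² - 8y) = -24144
289(x + 12)² + 64(y - 4)² = -24144 + 41616 + 1024 = 18496
Divide through by 18496 to get (x + 12)²/64 + (y - 4)²/289 = 1.
Ellipse, center (-12, 4), major axis vertical; a² = 289, b² = 64.
c² = a² - b² = 289 - 64 = 225, so c = 15.
Foci lie on the vertical axis through the center: (h, k ± c).

(-12, -11) and (-12, 19)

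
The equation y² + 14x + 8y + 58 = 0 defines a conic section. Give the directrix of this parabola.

x = 1/2

Only y is squared. Complete the square in y: (y + 4)² = -14(x + 3).
Vertex (-3, -4); 4p = -14 so p = -7/2. Opens left.
Directrix is the vertical line x = h − p = -3 − (-7/2) = 1/2.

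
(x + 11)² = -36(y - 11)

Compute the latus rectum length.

Vertex (-11, 11); 4p = -36 so p = -9. Opens down.
Latus rectum length = |4p| = 36.

36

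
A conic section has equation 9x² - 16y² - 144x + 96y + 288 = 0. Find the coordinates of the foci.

Collect terms: 9(x² - 16x) -16(y² - 6y) = -288
9(x - 8)² -16(y - 3)² = -288 + 576 - 144 = 144
Divide through by 144 to get (x - 8)²/16 - (y - 3)²/9 = 1.
Hyperbola, center (8, 3), transverse axis horizontal; a² = 16, b² = 9.
c² = a² + b² = 16 + 9 = 25, so c = 5.
Foci lie on the horizontal axis through the center: (h ± c, k).

(3, 3) and (13, 3)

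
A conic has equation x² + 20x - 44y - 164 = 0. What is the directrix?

y = -17

Only x is squared. Complete the square in x: (x + 10)² = 44(y + 6).
Vertex (-10, -6); 4p = 44 so p = 11. Opens up.
Directrix is the horizontal line y = k − p = -6 − (11) = -17.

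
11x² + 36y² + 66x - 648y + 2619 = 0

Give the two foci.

(-8, 9) and (2, 9)

Group the x- and y-terms: 11(x² + 6x) + 36(y² - 18y) = -2619
11(x + 3)² + 36(y - 9)² = -2619 + 99 + 2916 = 396
Divide through by 396 to get (x + 3)²/36 + (y - 9)²/11 = 1.
Ellipse, center (-3, 9), major axis horizontal; a² = 36, b² = 11.
c² = a² - b² = 36 - 11 = 25, so c = 5.
Foci lie on the horizontal axis through the center: (h ± c, k).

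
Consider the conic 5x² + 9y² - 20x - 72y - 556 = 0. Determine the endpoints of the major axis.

Group: 5(x² - 4x) + 9(y² - 8y) = 556
Complete the square in x and y: 5(x - 2)² + 9(y - 4)² = 556 + 20 + 144 = 720
Divide by 720: (x - 2)²/144 + (y - 4)²/80 = 1
Ellipse, center (2, 4), major axis horizontal; a² = 144, b² = 80.
a = 12. Vertices at (h ± a, k).

(-10, 4) and (14, 4)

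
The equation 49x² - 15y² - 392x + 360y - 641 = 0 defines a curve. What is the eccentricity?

Rearranging, 49(x² - 8x) -15(y² - 24y) = 641.
Complete the square: 49(x - 4)² -15(y - 12)² = 641 + 784 - 2160 = -735
Divide by -735: (y - 12)²/49 - (x - 4)²/15 = 1
Hyperbola, center (4, 12), transverse axis vertical; a² = 49, b² = 15.
c² = a² + b² = 64, so c = 8.
e = c/a = 8/7.

e = 8/7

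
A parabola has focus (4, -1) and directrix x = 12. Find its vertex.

The vertex is the midpoint between the focus and the directrix along the axis of symmetry.
Axis is horizontal (directrix is vertical). Vertex x-coordinate = (4 + 12)/2 = 8; y-coordinate = -1.

(8, -1)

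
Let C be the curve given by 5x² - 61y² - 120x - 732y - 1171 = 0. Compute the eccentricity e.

e = √330/5

5(x² - 24x) -61(y² + 12y) = 1171
Completing the square gives 5(x - 12)² -61(y + 6)² = 1171 + 720 - 2196 = -305.
Divide through by -305 to get (y + 6)²/5 - (x - 12)²/61 = 1.
Hyperbola, center (12, -6), transverse axis vertical; a² = 5, b² = 61.
c² = a² + b² = 66, so c = √66.
e = c/a = √66/√5 = √330/5.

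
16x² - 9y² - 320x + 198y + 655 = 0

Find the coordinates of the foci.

Rearranging, 16(x² - 20x) -9(y² - 22y) = -655.
16(x - 10)² -9(y - 11)² = -655 + 1600 - 1089 = -144
Dividing both sides by -144: (y - 11)²/16 - (x - 10)²/9 = 1
Hyperbola, center (10, 11), transverse axis vertical; a² = 16, b² = 9.
c² = a² + b² = 16 + 9 = 25, so c = 5.
Foci lie on the vertical axis through the center: (h, k ± c).

(10, 6) and (10, 16)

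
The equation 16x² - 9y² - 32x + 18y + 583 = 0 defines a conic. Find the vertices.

Group: 16(x² - 2x) -9(y² - 2y) = -583
16(x - 1)² -9(y - 1)² = -583 + 16 - 9 = -576
Divide by -576: (y - 1)²/64 - (x - 1)²/36 = 1
Hyperbola, center (1, 1), transverse axis vertical; a² = 64, b² = 36.
a = 8. Vertices at (h, k ± a).

(1, -7) and (1, 9)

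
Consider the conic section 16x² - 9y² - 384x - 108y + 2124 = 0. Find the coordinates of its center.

Group the x- and y-terms: 16(x² - 24x) -9(y² + 12y) = -2124
Complete the square in x and y: 16(x - 12)² -9(y + 6)² = -2124 + 2304 - 324 = -144
Dividing both sides by -144: (y + 6)²/16 - (x - 12)²/9 = 1
Hyperbola with center (12, -6).

(12, -6)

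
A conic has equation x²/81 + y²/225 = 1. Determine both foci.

(0, -12) and (0, 12)

Center (0, 0). The larger denominator 225 sits under the y-term, so the major axis is vertical; a² = 225, b² = 81.
c² = a² - b² = 225 - 81 = 144, so c = 12.
Foci lie on the vertical axis through the center: (h, k ± c).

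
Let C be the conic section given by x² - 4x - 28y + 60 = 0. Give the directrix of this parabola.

y = -5

Only x is squared. Complete the square in x: (x - 2)² = 28(y - 2).
Vertex (2, 2); 4p = 28 so p = 7. Opens up.
Directrix is the horizontal line y = k − p = 2 − (7) = -5.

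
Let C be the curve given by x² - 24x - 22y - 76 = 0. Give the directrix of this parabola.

y = -31/2

Only x is squared. Complete the square in x: (x - 12)² = 22(y + 10).
Vertex (12, -10); 4p = 22 so p = 11/2. Opens up.
Directrix is the horizontal line y = k − p = -10 − (11/2) = -31/2.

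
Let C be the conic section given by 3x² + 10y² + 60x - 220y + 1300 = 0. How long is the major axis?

Group: 3(x² + 20x) + 10(y² - 22y) = -1300
3(x + 10)² + 10(y - 11)² = -1300 + 300 + 1210 = 210
Dividing both sides by 210: (x + 10)²/70 + (y - 11)²/21 = 1
Ellipse, center (-10, 11), major axis horizontal; a² = 70, b² = 21.
a² = 70 so a = √70; the major axis has length 2a = 2√70.

2√70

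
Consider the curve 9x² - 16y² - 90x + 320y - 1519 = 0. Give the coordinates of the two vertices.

(1, 10) and (9, 10)

9(x² - 10x) -16(y² - 20y) = 1519
Complete the square in x and y: 9(x - 5)² -16(y - 10)² = 1519 + 225 - 1600 = 144
Divide through by 144 to get (x - 5)²/16 - (y - 10)²/9 = 1.
Hyperbola, center (5, 10), transverse axis horizontal; a² = 16, b² = 9.
a = 4. Vertices at (h ± a, k).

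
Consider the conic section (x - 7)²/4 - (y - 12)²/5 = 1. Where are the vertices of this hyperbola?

(5, 12) and (9, 12)

Center (7, 12). The positive term is the x-term, so the transverse axis is horizontal; a² = 4, b² = 5.
a = 2. Vertices at (h ± a, k).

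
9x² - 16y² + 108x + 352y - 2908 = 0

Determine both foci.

(-21, 11) and (9, 11)

9(x² + 12x) -16(y² - 22y) = 2908
Complete the square: 9(x + 6)² -16(y - 11)² = 2908 + 324 - 1936 = 1296
Divide through by 1296 to get (x + 6)²/144 - (y - 11)²/81 = 1.
Hyperbola, center (-6, 11), transverse axis horizontal; a² = 144, b² = 81.
c² = a² + b² = 144 + 81 = 225, so c = 15.
Foci lie on the horizontal axis through the center: (h ± c, k).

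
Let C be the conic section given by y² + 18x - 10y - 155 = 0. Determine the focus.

(11/2, 5)

Only y is squared. Complete the square in y: (y - 5)² = -18(x - 10).
Vertex (10, 5); 4p = -18 so p = -9/2. Opens left.
Focus is p units from the vertex along the axis: (h + p, k).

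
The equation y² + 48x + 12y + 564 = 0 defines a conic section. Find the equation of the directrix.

x = 1

Only y is squared. Complete the square in y: (y + 6)² = -48(x + 11).
Vertex (-11, -6); 4p = -48 so p = -12. Opens left.
Directrix is the vertical line x = h − p = -11 − (-12) = 1.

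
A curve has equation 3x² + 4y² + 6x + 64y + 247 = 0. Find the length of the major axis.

4

3(x² + 2x) + 4(y² + 16y) = -247
Complete the square: 3(x + 1)² + 4(y + 8)² = -247 + 3 + 256 = 12
Dividing both sides by 12: (x + 1)²/4 + (y + 8)²/3 = 1
Ellipse, center (-1, -8), major axis horizontal; a² = 4, b² = 3.
a² = 4 so a = 2; the major axis has length 2a = 4.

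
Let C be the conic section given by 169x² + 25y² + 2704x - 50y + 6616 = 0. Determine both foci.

Rearranging, 169(x² + 16x) + 25(y² - 2y) = -6616.
Complete the square: 169(x + 8)² + 25(y - 1)² = -6616 + 10816 + 25 = 4225
Divide through by 4225 to get (x + 8)²/25 + (y - 1)²/169 = 1.
Ellipse, center (-8, 1), major axis vertical; a² = 169, b² = 25.
c² = a² - b² = 169 - 25 = 144, so c = 12.
Foci lie on the vertical axis through the center: (h, k ± c).

(-8, -11) and (-8, 13)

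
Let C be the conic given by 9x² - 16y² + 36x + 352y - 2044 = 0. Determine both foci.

Group: 9(x² + 4x) -16(y² - 22y) = 2044
Complete the square in x and y: 9(x + 2)² -16(y - 11)² = 2044 + 36 - 1936 = 144
Dividing both sides by 144: (x + 2)²/16 - (y - 11)²/9 = 1
Hyperbola, center (-2, 11), transverse axis horizontal; a² = 16, b² = 9.
c² = a² + b² = 16 + 9 = 25, so c = 5.
Foci lie on the horizontal axis through the center: (h ± c, k).

(-7, 11) and (3, 11)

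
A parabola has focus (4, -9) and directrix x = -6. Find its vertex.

The vertex is the midpoint between the focus and the directrix along the axis of symmetry.
Axis is horizontal (directrix is vertical). Vertex x-coordinate = (4 + (-6))/2 = -1; y-coordinate = -9.

(-1, -9)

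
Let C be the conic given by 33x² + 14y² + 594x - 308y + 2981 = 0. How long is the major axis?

33(x² + 18x) + 14(y² - 22y) = -2981
Complete the square: 33(x + 9)² + 14(y - 11)² = -2981 + 2673 + 1694 = 1386
Dividing both sides by 1386: (x + 9)²/42 + (y - 11)²/99 = 1
Ellipse, center (-9, 11), major axis vertical; a² = 99, b² = 42.
a² = 99 so a = 3√11; the major axis has length 2a = 6√11.

6√11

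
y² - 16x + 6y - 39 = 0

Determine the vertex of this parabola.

(-3, -3)

Only y is squared. Complete the square in y: (y + 3)² = 16(x + 3).
Vertex (-3, -3); 4p = 16 so p = 4. Opens right.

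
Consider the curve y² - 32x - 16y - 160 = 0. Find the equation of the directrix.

x = -15

Only y is squared. Complete the square in y: (y - 8)² = 32(x + 7).
Vertex (-7, 8); 4p = 32 so p = 8. Opens right.
Directrix is the vertical line x = h − p = -7 − (8) = -15.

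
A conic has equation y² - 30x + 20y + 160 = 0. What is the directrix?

Only y is squared. Complete the square in y: (y + 10)² = 30(x - 2).
Vertex (2, -10); 4p = 30 so p = 15/2. Opens right.
Directrix is the vertical line x = h − p = 2 − (15/2) = -11/2.

x = -11/2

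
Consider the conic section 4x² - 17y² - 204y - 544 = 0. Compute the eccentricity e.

Rearranging, 4x² -17(y² + 12y) = 544.
4x² -17(y + 6)² = 544 + 0 - 612 = -68
Divide through by -68 to get (y + 6)²/4 - x²/17 = 1.
Hyperbola, center (0, -6), transverse axis vertical; a² = 4, b² = 17.
c² = a² + b² = 21, so c = √21.
e = c/a = √21/2.

e = √21/2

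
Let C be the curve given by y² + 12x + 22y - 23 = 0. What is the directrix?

Only y is squared. Complete the square in y: (y + 11)² = -12(x - 12).
Vertex (12, -11); 4p = -12 so p = -3. Opens left.
Directrix is the vertical line x = h − p = 12 − (-3) = 15.

x = 15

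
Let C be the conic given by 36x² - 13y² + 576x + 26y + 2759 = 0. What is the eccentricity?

Collect terms: 36(x² + 16x) -13(y² - 2y) = -2759
36(x + 8)² -13(y - 1)² = -2759 + 2304 - 13 = -468
Divide through by -468 to get (y - 1)²/36 - (x + 8)²/13 = 1.
Hyperbola, center (-8, 1), transverse axis vertical; a² = 36, b² = 13.
c² = a² + b² = 49, so c = 7.
e = c/a = 7/6.

e = 7/6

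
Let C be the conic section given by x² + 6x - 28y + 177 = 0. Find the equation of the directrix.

y = -1

Only x is squared. Complete the square in x: (x + 3)² = 28(y - 6).
Vertex (-3, 6); 4p = 28 so p = 7. Opens up.
Directrix is the horizontal line y = k − p = 6 − (7) = -1.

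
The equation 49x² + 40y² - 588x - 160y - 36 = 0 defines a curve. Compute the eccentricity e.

e = 3/7

Group the x- and y-terms: 49(x² - 12x) + 40(y² - 4y) = 36
Completing the square gives 49(x - 6)² + 40(y - 2)² = 36 + 1764 + 160 = 1960.
Divide by 1960: (x - 6)²/40 + (y - 2)²/49 = 1
Ellipse, center (6, 2), major axis vertical; a² = 49, b² = 40.
c² = a² - b² = 9, so c = 3.
e = c/a = 3/7.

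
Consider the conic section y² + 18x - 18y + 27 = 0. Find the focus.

(-3/2, 9)

Only y is squared. Complete the square in y: (y - 9)² = -18(x - 3).
Vertex (3, 9); 4p = -18 so p = -9/2. Opens left.
Focus is p units from the vertex along the axis: (h + p, k).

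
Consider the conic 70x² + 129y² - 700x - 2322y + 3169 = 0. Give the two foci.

(5 - √59, 9) and (5 + √59, 9)

Collect terms: 70(x² - 10x) + 129(y² - 18y) = -3169
Completing the square gives 70(x - 5)² + 129(y - 9)² = -3169 + 1750 + 10449 = 9030.
Divide through by 9030 to get (x - 5)²/129 + (y - 9)²/70 = 1.
Ellipse, center (5, 9), major axis horizontal; a² = 129, b² = 70.
c² = a² - b² = 129 - 70 = 59, so c = √59.
Foci lie on the horizontal axis through the center: (h ± c, k).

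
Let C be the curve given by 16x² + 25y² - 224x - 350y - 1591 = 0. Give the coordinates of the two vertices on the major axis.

(-8, 7) and (22, 7)

Collect terms: 16(x² - 14x) + 25(y² - 14y) = 1591
16(x - 7)² + 25(y - 7)² = 1591 + 784 + 1225 = 3600
Divide by 3600: (x - 7)²/225 + (y - 7)²/144 = 1
Ellipse, center (7, 7), major axis horizontal; a² = 225, b² = 144.
a = 15. Vertices at (h ± a, k).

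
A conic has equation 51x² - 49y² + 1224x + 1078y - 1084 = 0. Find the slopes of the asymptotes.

√51/7 and -√51/7

Collect terms: 51(x² + 24x) -49(y² - 22y) = 1084
Complete the square: 51(x + 12)² -49(y - 11)² = 1084 + 7344 - 5929 = 2499
Dividing both sides by 2499: (x + 12)²/49 - (y - 11)²/51 = 1
Hyperbola, center (-12, 11), transverse axis horizontal; a² = 49, b² = 51.
For a horizontal hyperbola the asymptotes have slope ±b/a.
Here that is ±√51/7.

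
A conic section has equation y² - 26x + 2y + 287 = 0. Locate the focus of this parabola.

(35/2, -1)

Only y is squared. Complete the square in y: (y + 1)² = 26(x - 11).
Vertex (11, -1); 4p = 26 so p = 13/2. Opens right.
Focus is p units from the vertex along the axis: (h + p, k).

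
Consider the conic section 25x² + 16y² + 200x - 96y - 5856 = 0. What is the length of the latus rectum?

Group the x- and y-terms: 25(x² + 8x) + 16(y² - 6y) = 5856
Complete the square in x and y: 25(x + 4)² + 16(y - 3)² = 5856 + 400 + 144 = 6400
Dividing both sides by 6400: (x + 4)²/256 + (y - 3)²/400 = 1
Ellipse, center (-4, 3), major axis vertical; a² = 400, b² = 256.
Latus rectum length = 2b²/a = 2·256/20 = 128/5.

128/5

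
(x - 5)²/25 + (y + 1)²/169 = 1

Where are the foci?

Center (5, -1). The larger denominator 169 sits under the y-term, so the major axis is vertical; a² = 169, b² = 25.
c² = a² - b² = 169 - 25 = 144, so c = 12.
Foci lie on the vertical axis through the center: (h, k ± c).

(5, -13) and (5, 11)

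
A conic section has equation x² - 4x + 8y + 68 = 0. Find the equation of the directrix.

Only x is squared. Complete the square in x: (x - 2)² = -8(y + 8).
Vertex (2, -8); 4p = -8 so p = -2. Opens down.
Directrix is the horizontal line y = k − p = -8 − (-2) = -6.

y = -6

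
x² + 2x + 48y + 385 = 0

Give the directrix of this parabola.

y = 4

Only x is squared. Complete the square in x: (x + 1)² = -48(y + 8).
Vertex (-1, -8); 4p = -48 so p = -12. Opens down.
Directrix is the horizontal line y = k − p = -8 − (-12) = 4.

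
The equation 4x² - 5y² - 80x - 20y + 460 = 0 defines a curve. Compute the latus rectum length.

4(x² - 20x) -5(y² + 4y) = -460
4(x - 10)² -5(y + 2)² = -460 + 400 - 20 = -80
Dividing both sides by -80: (y + 2)²/16 - (x - 10)²/20 = 1
Hyperbola, center (10, -2), transverse axis vertical; a² = 16, b² = 20.
Latus rectum length = 2b²/a = 2·20/4 = 10.

10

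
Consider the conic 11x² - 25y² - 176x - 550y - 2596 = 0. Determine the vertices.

Rearranging, 11(x² - 16x) -25(y² + 22y) = 2596.
Complete the square in x and y: 11(x - 8)² -25(y + 11)² = 2596 + 704 - 3025 = 275
Divide through by 275 to get (x - 8)²/25 - (y + 11)²/11 = 1.
Hyperbola, center (8, -11), transverse axis horizontal; a² = 25, b² = 11.
a = 5. Vertices at (h ± a, k).

(3, -11) and (13, -11)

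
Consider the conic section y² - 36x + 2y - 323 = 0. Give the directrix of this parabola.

Only y is squared. Complete the square in y: (y + 1)² = 36(x + 9).
Vertex (-9, -1); 4p = 36 so p = 9. Opens right.
Directrix is the vertical line x = h − p = -9 − (9) = -18.

x = -18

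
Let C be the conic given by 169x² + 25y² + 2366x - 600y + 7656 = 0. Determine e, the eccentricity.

169(x² + 14x) + 25(y² - 24y) = -7656
Complete the square in x and y: 169(x + 7)² + 25(y - 12)² = -7656 + 8281 + 3600 = 4225
Divide by 4225: (x + 7)²/25 + (y - 12)²/169 = 1
Ellipse, center (-7, 12), major axis vertical; a² = 169, b² = 25.
c² = a² - b² = 144, so c = 12.
e = c/a = 12/13.

e = 12/13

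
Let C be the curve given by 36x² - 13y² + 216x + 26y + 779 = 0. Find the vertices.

Group the x- and y-terms: 36(x² + 6x) -13(y² - 2y) = -779
36(x + 3)² -13(y - 1)² = -779 + 324 - 13 = -468
Divide by -468: (y - 1)²/36 - (x + 3)²/13 = 1
Hyperbola, center (-3, 1), transverse axis vertical; a² = 36, b² = 13.
a = 6. Vertices at (h, k ± a).

(-3, -5) and (-3, 7)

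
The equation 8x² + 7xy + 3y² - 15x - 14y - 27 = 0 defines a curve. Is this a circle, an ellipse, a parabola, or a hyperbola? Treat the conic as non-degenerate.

A = 8, B = 7, C = 3.
Discriminant B² − 4AC = 7² − 4·8·3 = -47.
B² − 4AC < 0 ⇒ ellipse.

ellipse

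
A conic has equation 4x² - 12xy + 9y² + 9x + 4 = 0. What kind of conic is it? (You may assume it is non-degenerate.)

parabola

A = 4, B = -12, C = 9.
Discriminant B² − 4AC = (-12)² − 4·4·9 = 0.
B² − 4AC = 0 ⇒ parabola.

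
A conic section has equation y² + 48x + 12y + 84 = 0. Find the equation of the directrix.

Only y is squared. Complete the square in y: (y + 6)² = -48(x + 1).
Vertex (-1, -6); 4p = -48 so p = -12. Opens left.
Directrix is the vertical line x = h − p = -1 − (-12) = 11.

x = 11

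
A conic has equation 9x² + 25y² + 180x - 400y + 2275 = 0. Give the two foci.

(-14, 8) and (-6, 8)

Group the x- and y-terms: 9(x² + 20x) + 25(y² - 16y) = -2275
Completing the square gives 9(x + 10)² + 25(y - 8)² = -2275 + 900 + 1600 = 225.
Divide by 225: (x + 10)²/25 + (y - 8)²/9 = 1
Ellipse, center (-10, 8), major axis horizontal; a² = 25, b² = 9.
c² = a² - b² = 25 - 9 = 16, so c = 4.
Foci lie on the horizontal axis through the center: (h ± c, k).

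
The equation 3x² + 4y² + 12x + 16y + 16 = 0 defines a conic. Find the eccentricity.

e = 1/2

Group: 3(x² + 4x) + 4(y² + 4y) = -16
Complete the square: 3(x + 2)² + 4(y + 2)² = -16 + 12 + 16 = 12
Divide through by 12 to get (x + 2)²/4 + (y + 2)²/3 = 1.
Ellipse, center (-2, -2), major axis horizontal; a² = 4, b² = 3.
c² = a² - b² = 1, so c = 1.
e = c/a = 1/2.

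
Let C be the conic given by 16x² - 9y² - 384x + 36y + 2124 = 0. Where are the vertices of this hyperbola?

(9, 2) and (15, 2)

Group the x- and y-terms: 16(x² - 24x) -9(y² - 4y) = -2124
Complete the square: 16(x - 12)² -9(y - 2)² = -2124 + 2304 - 36 = 144
Divide through by 144 to get (x - 12)²/9 - (y - 2)²/16 = 1.
Hyperbola, center (12, 2), transverse axis horizontal; a² = 9, b² = 16.
a = 3. Vertices at (h ± a, k).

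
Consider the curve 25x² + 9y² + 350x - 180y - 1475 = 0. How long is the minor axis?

Group: 25(x² + 14x) + 9(y² - 20y) = 1475
Completing the square gives 25(x + 7)² + 9(y - 10)² = 1475 + 1225 + 900 = 3600.
Dividing both sides by 3600: (x + 7)²/144 + (y - 10)²/400 = 1
Ellipse, center (-7, 10), major axis vertical; a² = 400, b² = 144.
b² = 144 so b = 12; the minor axis has length 2b = 24.

24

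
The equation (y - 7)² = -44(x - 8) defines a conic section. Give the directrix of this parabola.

Vertex (8, 7); 4p = -44 so p = -11. Opens left.
Directrix is the vertical line x = h − p = 8 − (-11) = 19.

x = 19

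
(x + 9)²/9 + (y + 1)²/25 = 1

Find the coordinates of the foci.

Center (-9, -1). The larger denominator 25 sits under the y-term, so the major axis is vertical; a² = 25, b² = 9.
c² = a² - b² = 25 - 9 = 16, so c = 4.
Foci lie on the vertical axis through the center: (h, k ± c).

(-9, -5) and (-9, 3)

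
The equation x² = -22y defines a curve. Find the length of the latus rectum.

22

Vertex (0, 0); 4p = -22 so p = -11/2. Opens down.
Latus rectum length = |4p| = 22.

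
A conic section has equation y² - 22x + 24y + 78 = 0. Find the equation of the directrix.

x = -17/2

Only y is squared. Complete the square in y: (y + 12)² = 22(x + 3).
Vertex (-3, -12); 4p = 22 so p = 11/2. Opens right.
Directrix is the vertical line x = h − p = -3 − (11/2) = -17/2.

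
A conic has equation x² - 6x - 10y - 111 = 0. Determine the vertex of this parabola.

Only x is squared. Complete the square in x: (x - 3)² = 10(y + 12).
Vertex (3, -12); 4p = 10 so p = 5/2. Opens up.

(3, -12)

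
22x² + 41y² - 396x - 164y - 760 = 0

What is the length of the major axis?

Collect terms: 22(x² - 18x) + 41(y² - 4y) = 760
Complete the square: 22(x - 9)² + 41(y - 2)² = 760 + 1782 + 164 = 2706
Dividing both sides by 2706: (x - 9)²/123 + (y - 2)²/66 = 1
Ellipse, center (9, 2), major axis horizontal; a² = 123, b² = 66.
a² = 123 so a = √123; the major axis has length 2a = 2√123.

2√123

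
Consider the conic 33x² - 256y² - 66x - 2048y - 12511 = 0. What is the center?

(1, -4)

33(x² - 2x) -256(y² + 8y) = 12511
Complete the square: 33(x - 1)² -256(y + 4)² = 12511 + 33 - 4096 = 8448
Divide by 8448: (x - 1)²/256 - (y + 4)²/33 = 1
Hyperbola with center (1, -4).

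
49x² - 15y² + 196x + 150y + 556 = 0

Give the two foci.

Group: 49(x² + 4x) -15(y² - 10y) = -556
Complete the square in x and y: 49(x + 2)² -15(y - 5)² = -556 + 196 - 375 = -735
Divide through by -735 to get (y - 5)²/49 - (x + 2)²/15 = 1.
Hyperbola, center (-2, 5), transverse axis vertical; a² = 49, b² = 15.
c² = a² + b² = 49 + 15 = 64, so c = 8.
Foci lie on the vertical axis through the center: (h, k ± c).

(-2, -3) and (-2, 13)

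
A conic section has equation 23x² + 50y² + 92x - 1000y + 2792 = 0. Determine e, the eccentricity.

Group: 23(x² + 4x) + 50(y² - 20y) = -2792
Completing the square gives 23(x + 2)² + 50(y - 10)² = -2792 + 92 + 5000 = 2300.
Divide by 2300: (x + 2)²/100 + (y - 10)²/46 = 1
Ellipse, center (-2, 10), major axis horizontal; a² = 100, b² = 46.
c² = a² - b² = 54, so c = 3√6.
e = c/a = 3√6/10.

e = 3√6/10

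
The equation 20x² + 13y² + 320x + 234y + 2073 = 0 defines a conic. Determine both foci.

(-8, -9 - √7) and (-8, -9 + √7)

Collect terms: 20(x² + 16x) + 13(y² + 18y) = -2073
20(x + 8)² + 13(y + 9)² = -2073 + 1280 + 1053 = 260
Divide through by 260 to get (x + 8)²/13 + (y + 9)²/20 = 1.
Ellipse, center (-8, -9), major axis vertical; a² = 20, b² = 13.
c² = a² - b² = 20 - 13 = 7, so c = √7.
Foci lie on the vertical axis through the center: (h, k ± c).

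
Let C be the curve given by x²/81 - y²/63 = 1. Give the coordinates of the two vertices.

Center (0, 0). The positive term is the x-term, so the transverse axis is horizontal; a² = 81, b² = 63.
a = 9. Vertices at (h ± a, k).

(-9, 0) and (9, 0)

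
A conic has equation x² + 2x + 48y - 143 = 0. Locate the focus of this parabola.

(-1, -9)

Only x is squared. Complete the square in x: (x + 1)² = -48(y - 3).
Vertex (-1, 3); 4p = -48 so p = -12. Opens down.
Focus is p units from the vertex along the axis: (h, k + p).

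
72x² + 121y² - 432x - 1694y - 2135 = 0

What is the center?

Group: 72(x² - 6x) + 121(y² - 14y) = 2135
Complete the square in x and y: 72(x - 3)² + 121(y - 7)² = 2135 + 648 + 5929 = 8712
Dividing both sides by 8712: (x - 3)²/121 + (y - 7)²/72 = 1
Ellipse with center (3, 7).

(3, 7)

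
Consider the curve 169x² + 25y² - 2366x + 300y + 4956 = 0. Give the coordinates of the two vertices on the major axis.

(7, -19) and (7, 7)

169(x² - 14x) + 25(y² + 12y) = -4956
169(x - 7)² + 25(y + 6)² = -4956 + 8281 + 900 = 4225
Dividing both sides by 4225: (x - 7)²/25 + (y + 6)²/169 = 1
Ellipse, center (7, -6), major axis vertical; a² = 169, b² = 25.
a = 13. Vertices at (h, k ± a).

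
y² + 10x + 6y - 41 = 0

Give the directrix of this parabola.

x = 15/2

Only y is squared. Complete the square in y: (y + 3)² = -10(x - 5).
Vertex (5, -3); 4p = -10 so p = -5/2. Opens left.
Directrix is the vertical line x = h − p = 5 − (-5/2) = 15/2.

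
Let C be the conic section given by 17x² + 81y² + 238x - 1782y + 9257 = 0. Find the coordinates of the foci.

(-15, 11) and (1, 11)

Rearranging, 17(x² + 14x) + 81(y² - 22y) = -9257.
17(x + 7)² + 81(y - 11)² = -9257 + 833 + 9801 = 1377
Divide by 1377: (x + 7)²/81 + (y - 11)²/17 = 1
Ellipse, center (-7, 11), major axis horizontal; a² = 81, b² = 17.
c² = a² - b² = 81 - 17 = 64, so c = 8.
Foci lie on the horizontal axis through the center: (h ± c, k).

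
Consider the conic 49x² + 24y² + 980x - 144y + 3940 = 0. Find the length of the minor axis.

4√6

Group the x- and y-terms: 49(x² + 20x) + 24(y² - 6y) = -3940
Complete the square: 49(x + 10)² + 24(y - 3)² = -3940 + 4900 + 216 = 1176
Divide by 1176: (x + 10)²/24 + (y - 3)²/49 = 1
Ellipse, center (-10, 3), major axis vertical; a² = 49, b² = 24.
b² = 24 so b = 2√6; the minor axis has length 2b = 4√6.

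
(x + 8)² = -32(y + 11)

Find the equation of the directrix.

y = -3

Vertex (-8, -11); 4p = -32 so p = -8. Opens down.
Directrix is the horizontal line y = k − p = -11 − (-8) = -3.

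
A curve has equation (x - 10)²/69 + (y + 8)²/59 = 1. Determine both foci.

(10 - √10, -8) and (10 + √10, -8)

Center (10, -8). The larger denominator 69 sits under the x-term, so the major axis is horizontal; a² = 69, b² = 59.
c² = a² - b² = 69 - 59 = 10, so c = √10.
Foci lie on the horizontal axis through the center: (h ± c, k).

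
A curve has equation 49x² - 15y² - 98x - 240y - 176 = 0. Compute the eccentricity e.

Group: 49(x² - 2x) -15(y² + 16y) = 176
Complete the square in x and y: 49(x - 1)² -15(y + 8)² = 176 + 49 - 960 = -735
Dividing both sides by -735: (y + 8)²/49 - (x - 1)²/15 = 1
Hyperbola, center (1, -8), transverse axis vertical; a² = 49, b² = 15.
c² = a² + b² = 64, so c = 8.
e = c/a = 8/7.

e = 8/7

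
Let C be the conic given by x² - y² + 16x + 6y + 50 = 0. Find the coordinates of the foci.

(-8 - √10, 3) and (-8 + √10, 3)

Group the x- and y-terms: (x² + 16x) -(y² - 6y) = -50
Complete the square in x and y: (x + 8)² -(y - 3)² = -50 + 64 - 9 = 5
Divide by 5: (x + 8)²/5 - (y - 3)²/5 = 1
Hyperbola, center (-8, 3), transverse axis horizontal; a² = 5, b² = 5.
c² = a² + b² = 5 + 5 = 10, so c = √10.
Foci lie on the horizontal axis through the center: (h ± c, k).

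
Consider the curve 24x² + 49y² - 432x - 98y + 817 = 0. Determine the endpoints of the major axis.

(2, 1) and (16, 1)

Group the x- and y-terms: 24(x² - 18x) + 49(y² - 2y) = -817
Complete the square in x and y: 24(x - 9)² + 49(y - 1)² = -817 + 1944 + 49 = 1176
Divide through by 1176 to get (x - 9)²/49 + (y - 1)²/24 = 1.
Ellipse, center (9, 1), major axis horizontal; a² = 49, b² = 24.
a = 7. Vertices at (h ± a, k).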